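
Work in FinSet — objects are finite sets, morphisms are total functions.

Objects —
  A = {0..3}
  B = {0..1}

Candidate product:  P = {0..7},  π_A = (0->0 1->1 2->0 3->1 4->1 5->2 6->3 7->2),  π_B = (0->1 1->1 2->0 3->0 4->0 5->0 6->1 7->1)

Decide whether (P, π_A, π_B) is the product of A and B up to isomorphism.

Answer: NOT A VALID PRODUCT — duplicate pair at indices 3,4

Trace:
|A|·|B| = 4·2 = 8;  |P| = 8
Check the pairing map k ↦ (π_A(k), π_B(k)):
  0 -> (0,1)
  1 -> (1,1)
  2 -> (0,0)
  3 -> (1,0)
  4 -> (1,0)  ✗ repeats pair of k=3
  5 -> (2,0)
  6 -> (3,1)
  7 -> (2,1)
distinct pairs in image: 7 / 8 needed
  → (1,0) hit at k=3 and k=4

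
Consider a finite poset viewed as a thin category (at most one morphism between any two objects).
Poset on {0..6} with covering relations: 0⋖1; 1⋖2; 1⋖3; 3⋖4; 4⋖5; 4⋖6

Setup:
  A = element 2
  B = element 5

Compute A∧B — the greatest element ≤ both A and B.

Lower bounds of A=2 and B=5: {0,1}
  0 ⊑ 1
  1 ⊑ 1
glb = 1

Answer: A∧B = 1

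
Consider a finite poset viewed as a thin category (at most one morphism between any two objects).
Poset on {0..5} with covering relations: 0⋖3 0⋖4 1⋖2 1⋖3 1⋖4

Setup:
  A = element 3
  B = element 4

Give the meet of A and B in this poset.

Common predecessors of 3,4: {0,1}
  maximal lower bounds 0 and 1 are incomparable: neither 0<=1 nor 1<=0
→ no greatest lower bound exists

Answer: NO MEET EXISTS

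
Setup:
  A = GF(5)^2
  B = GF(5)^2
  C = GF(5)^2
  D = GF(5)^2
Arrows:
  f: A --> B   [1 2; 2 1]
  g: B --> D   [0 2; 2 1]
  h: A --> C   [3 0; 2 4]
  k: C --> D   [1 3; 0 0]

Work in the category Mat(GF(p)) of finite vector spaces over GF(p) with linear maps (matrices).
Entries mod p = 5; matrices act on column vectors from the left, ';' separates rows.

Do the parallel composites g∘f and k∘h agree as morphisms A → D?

Along f;g (path 1):
  e0=[1,0] f-->[1,2] g-->[4,4]
  e1=[0,1] f-->[2,1] g-->[2,0]
  ⟦path⟧₁ = [4 2; 4 0]
Along h;k (path 2):
  e0=[1,0] h-->[3,2] k-->[4,0]
  e1=[0,1] h-->[0,4] k-->[2,0]
  ⟦path⟧₂ = [4 2; 0 0]
Equal? NO — does not commute

Answer: DOES NOT COMMUTE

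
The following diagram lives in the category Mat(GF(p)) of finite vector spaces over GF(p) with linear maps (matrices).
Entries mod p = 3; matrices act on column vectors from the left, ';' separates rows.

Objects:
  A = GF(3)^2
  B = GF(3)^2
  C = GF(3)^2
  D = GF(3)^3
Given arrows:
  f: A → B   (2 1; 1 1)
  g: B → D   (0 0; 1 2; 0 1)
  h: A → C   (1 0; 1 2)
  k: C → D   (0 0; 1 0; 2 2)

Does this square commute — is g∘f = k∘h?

Along f;g (path 1):
  e0=(1,0) f→(2,1) g→(0,1,1)
  e1=(0,1) f→(1,1) g→(0,0,1)
  composite₁ = (0 0; 1 0; 1 1)
Along h;k (path 2):
  e0=(1,0) h→(1,1) k→(0,1,1)
  e1=(0,1) h→(0,2) k→(0,0,1)
  composite₂ = (0 0; 1 0; 1 1)
Equal? equal; square commutes

Answer: COMMUTES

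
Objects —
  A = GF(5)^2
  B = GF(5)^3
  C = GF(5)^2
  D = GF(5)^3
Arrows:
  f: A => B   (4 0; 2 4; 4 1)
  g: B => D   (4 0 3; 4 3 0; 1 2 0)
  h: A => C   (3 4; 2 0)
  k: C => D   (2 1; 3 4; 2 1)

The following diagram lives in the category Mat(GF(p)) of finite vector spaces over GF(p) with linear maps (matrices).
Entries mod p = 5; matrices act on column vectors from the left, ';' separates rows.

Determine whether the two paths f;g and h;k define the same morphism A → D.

Along f;g (path 1):
  e0=[1,0] f=>[4,2,4] g=>[3,2,3]
  e1=[0,1] f=>[0,4,1] g=>[3,2,3]
  composite₁ = (3 3; 2 2; 3 3)
Along h;k (path 2):
  e0=[1,0] h=>[3,2] k=>[3,2,3]
  e1=[0,1] h=>[4,0] k=>[3,2,3]
  composite₂ = (3 3; 2 2; 3 3)
Equal? equal; square commutes

Answer: COMMUTES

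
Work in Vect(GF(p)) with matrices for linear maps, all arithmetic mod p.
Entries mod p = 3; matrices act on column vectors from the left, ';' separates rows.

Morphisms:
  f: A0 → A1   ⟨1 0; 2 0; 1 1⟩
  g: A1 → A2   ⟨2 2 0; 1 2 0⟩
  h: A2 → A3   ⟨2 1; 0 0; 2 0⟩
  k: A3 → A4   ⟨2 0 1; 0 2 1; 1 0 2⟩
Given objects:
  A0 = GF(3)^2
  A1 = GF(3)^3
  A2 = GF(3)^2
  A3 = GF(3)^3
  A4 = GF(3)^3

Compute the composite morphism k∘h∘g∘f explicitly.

Answer: ⟨1 0; 0 0; 2 0⟩

Trace:
  e0=(1,0) f→(1,2,1) g→(0,2) h→(2,0,0) k→(1,0,2)
  e1=(0,1) f→(0,0,1) g→(0,0) h→(0,0,0) k→(0,0,0)
⟦path⟧: ⟨1 0; 0 0; 2 0⟩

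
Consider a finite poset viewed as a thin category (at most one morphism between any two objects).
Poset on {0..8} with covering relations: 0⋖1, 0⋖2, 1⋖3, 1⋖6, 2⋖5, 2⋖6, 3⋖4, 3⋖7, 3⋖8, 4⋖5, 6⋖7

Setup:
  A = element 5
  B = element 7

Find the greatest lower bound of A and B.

Answer: NO MEET EXISTS

Derivation:
{x : x≤A ∧ x≤B} = {0,1,2,3}  (A=5, B=7)
  maximal lower bounds 2 and 3 are incomparable: neither 2≤3 nor 3≤2
→ no greatest lower bound exists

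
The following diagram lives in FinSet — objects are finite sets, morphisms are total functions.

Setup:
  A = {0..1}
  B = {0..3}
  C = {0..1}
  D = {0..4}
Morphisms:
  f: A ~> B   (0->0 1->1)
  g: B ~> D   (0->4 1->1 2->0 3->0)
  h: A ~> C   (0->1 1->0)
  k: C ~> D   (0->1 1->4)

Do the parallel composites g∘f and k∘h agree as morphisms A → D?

1) trace f;g:
  0 f~>0 g~>4
  1 f~>1 g~>1
  ⟦path⟧₁ = (0->4 1->1)
2) trace h;k:
  0 h~>1 k~>4
  1 h~>0 k~>1
  ⟦path⟧₂ = (0->4 1->1)
Equal? YES — commutes

Answer: COMMUTES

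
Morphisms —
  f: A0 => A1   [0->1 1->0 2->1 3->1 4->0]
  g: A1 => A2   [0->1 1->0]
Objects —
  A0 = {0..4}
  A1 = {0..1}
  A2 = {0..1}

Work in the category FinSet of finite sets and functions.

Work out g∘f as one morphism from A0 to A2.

Answer: [0->0 1->1 2->0 3->0 4->1]

Work:
  0 f=>1 g=>0
  1 f=>0 g=>1
  2 f=>1 g=>0
  3 f=>1 g=>0
  4 f=>0 g=>1
⟦path⟧: [0->0 1->1 2->0 3->0 4->1]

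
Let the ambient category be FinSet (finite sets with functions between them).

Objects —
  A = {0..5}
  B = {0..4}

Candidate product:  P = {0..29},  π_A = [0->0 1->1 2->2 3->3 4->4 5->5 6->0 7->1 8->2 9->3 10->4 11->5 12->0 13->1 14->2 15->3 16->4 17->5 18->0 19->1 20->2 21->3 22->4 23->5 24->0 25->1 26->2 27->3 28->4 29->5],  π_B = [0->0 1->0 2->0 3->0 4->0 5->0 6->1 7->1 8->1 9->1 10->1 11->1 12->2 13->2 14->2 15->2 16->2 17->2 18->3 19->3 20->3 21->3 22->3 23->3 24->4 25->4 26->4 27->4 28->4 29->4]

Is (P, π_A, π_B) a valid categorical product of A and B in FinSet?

Answer: VALID PRODUCT

Work:
|A|·|B| = 6·5 = 30;  |P| = 30
Check the pairing map k ↦ (π_A(k), π_B(k)):
  0 -> (0,0)
  1 -> (1,0)
  2 -> (2,0)
  3 -> (3,0)
  4 -> (4,0)
  5 -> (5,0)
  6 -> (0,1)
  7 -> (1,1)
  8 -> (2,1)
  9 -> (3,1)
  10 -> (4,1)
  11 -> (5,1)
  12 -> (0,2)
  13 -> (1,2)
  14 -> (2,2)
  15 -> (3,2)
  16 -> (4,2)
  17 -> (5,2)
  18 -> (0,3)
  19 -> (1,3)
  20 -> (2,3)
  21 -> (3,3)
  22 -> (4,3)
  23 -> (5,3)
  24 -> (0,4)
  25 -> (1,4)
  26 -> (2,4)
  27 -> (3,4)
  28 -> (4,4)
  29 -> (5,4)
distinct pairs in image: 30 / 30 needed
  → bijection onto A×B; projections well-typed.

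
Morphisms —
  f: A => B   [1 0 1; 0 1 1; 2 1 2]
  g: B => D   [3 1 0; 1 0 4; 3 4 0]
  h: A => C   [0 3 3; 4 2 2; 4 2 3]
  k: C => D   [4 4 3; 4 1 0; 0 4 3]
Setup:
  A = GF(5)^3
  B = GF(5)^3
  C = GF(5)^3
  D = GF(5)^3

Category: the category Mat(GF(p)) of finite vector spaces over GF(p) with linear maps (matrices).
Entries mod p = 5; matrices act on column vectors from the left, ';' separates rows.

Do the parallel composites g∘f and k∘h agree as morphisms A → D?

Answer: COMMUTES

Work:
Path 1 = f;g:
  e0=[1,0,0] f=>[1,0,2] g=>[3,4,3]
  e1=[0,1,0] f=>[0,1,1] g=>[1,4,4]
  e2=[0,0,1] f=>[1,1,2] g=>[4,4,2]
  composite₁ = [3 1 4; 4 4 4; 3 4 2]
Path 2 = h;k:
  e0=[1,0,0] h=>[0,4,4] k=>[3,4,3]
  e1=[0,1,0] h=>[3,2,2] k=>[1,4,4]
  e2=[0,0,1] h=>[3,2,3] k=>[4,4,2]
  composite₂ = [3 1 4; 4 4 4; 3 4 2]
Equal? YES — commutes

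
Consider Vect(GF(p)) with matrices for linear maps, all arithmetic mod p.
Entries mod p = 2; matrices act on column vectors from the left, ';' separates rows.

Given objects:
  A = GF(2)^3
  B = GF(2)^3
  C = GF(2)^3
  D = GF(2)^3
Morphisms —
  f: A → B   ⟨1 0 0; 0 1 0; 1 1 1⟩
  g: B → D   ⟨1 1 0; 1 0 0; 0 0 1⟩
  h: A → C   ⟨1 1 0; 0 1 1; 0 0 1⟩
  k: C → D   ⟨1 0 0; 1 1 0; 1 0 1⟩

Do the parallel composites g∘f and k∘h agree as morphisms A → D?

Answer: DOES NOT COMMUTE

Derivation:
1) trace f;g:
  e0=[1,0,0] f→[1,0,1] g→[1,1,1]
  e1=[0,1,0] f→[0,1,1] g→[1,0,1]
  e2=[0,0,1] f→[0,0,1] g→[0,0,1]
  result₁ = ⟨1 1 0; 1 0 0; 1 1 1⟩
2) trace h;k:
  e0=[1,0,0] h→[1,0,0] k→[1,1,1]
  e1=[0,1,0] h→[1,1,0] k→[1,0,1]
  e2=[0,0,1] h→[0,1,1] k→[0,1,1]
  result₂ = ⟨1 1 0; 1 0 1; 1 1 1⟩
Equal? differ; not commutative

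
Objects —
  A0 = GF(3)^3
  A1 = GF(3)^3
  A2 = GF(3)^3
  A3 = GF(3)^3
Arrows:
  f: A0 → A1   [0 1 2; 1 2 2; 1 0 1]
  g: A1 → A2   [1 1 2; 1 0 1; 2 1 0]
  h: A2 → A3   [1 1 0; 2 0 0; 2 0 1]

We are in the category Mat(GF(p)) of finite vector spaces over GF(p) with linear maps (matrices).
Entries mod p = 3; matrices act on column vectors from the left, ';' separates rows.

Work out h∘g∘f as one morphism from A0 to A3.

  e0=(1,0,0) f→(0,1,1) g→(0,1,1) h→(1,0,1)
  e1=(0,1,0) f→(1,2,0) g→(0,1,1) h→(1,0,1)
  e2=(0,0,1) f→(2,2,1) g→(0,0,0) h→(0,0,0)
⟦path⟧: [1 1 0; 0 0 0; 1 1 0]

Answer: [1 1 0; 0 0 0; 1 1 0]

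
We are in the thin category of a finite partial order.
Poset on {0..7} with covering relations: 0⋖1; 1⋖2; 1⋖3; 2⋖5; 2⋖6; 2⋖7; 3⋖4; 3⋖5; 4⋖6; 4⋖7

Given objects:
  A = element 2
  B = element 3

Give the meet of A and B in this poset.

Answer: A∧B = 1

Work:
Common predecessors of 2,3: {0,1}
  0 ⊑ 1
  1 ⊑ 1
glb = 1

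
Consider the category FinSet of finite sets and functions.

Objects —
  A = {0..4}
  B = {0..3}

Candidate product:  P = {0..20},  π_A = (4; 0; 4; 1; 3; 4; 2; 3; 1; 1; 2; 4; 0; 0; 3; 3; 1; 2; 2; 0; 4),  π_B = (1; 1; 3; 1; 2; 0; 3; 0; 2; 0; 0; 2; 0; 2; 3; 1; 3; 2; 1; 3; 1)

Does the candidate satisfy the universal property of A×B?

Answer: NOT A VALID PRODUCT — |P|=21 ≠ |A|·|B|=20

Work:
|A|·|B| = 5·4 = 20;  |P| = 21
  → cardinalities differ; no bijection possible.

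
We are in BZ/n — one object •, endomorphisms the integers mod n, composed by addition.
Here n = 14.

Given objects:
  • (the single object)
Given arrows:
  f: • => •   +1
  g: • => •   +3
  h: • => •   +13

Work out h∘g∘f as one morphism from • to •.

  0 +1≡1 +3≡4 +13≡3  (mod 14)
⟦path⟧: +3

Answer: +3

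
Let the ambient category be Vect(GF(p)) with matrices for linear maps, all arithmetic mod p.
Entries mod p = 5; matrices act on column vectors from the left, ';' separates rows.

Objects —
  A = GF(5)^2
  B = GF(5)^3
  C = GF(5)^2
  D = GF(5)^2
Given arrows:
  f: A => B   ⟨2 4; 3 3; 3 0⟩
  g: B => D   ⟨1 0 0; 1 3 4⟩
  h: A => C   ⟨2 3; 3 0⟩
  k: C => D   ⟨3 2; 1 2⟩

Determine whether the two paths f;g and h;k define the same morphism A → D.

Answer: COMMUTES

Trace:
Along f;g (path 1):
  e0=(1,0) f=>(2,3,3) g=>(2,3)
  e1=(0,1) f=>(4,3,0) g=>(4,3)
  ⟦path⟧₁ = ⟨2 4; 3 3⟩
Along h;k (path 2):
  e0=(1,0) h=>(2,3) k=>(2,3)
  e1=(0,1) h=>(3,0) k=>(4,3)
  ⟦path⟧₂ = ⟨2 4; 3 3⟩
Equal? YES — commutes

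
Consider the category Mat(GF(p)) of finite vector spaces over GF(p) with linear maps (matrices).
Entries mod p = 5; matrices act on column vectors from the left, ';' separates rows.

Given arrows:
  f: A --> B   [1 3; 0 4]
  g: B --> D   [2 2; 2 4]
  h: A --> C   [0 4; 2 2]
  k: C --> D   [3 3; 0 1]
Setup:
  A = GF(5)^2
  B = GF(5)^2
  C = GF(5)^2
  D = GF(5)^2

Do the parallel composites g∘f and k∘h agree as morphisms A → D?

1) trace f;g:
  e0=(1,0) f-->(1,0) g-->(2,2)
  e1=(0,1) f-->(3,4) g-->(4,2)
  result₁ = [2 4; 2 2]
2) trace h;k:
  e0=(1,0) h-->(0,2) k-->(1,2)
  e1=(0,1) h-->(4,2) k-->(3,2)
  result₂ = [1 3; 2 2]
Equal? differ; not commutative

Answer: DOES NOT COMMUTE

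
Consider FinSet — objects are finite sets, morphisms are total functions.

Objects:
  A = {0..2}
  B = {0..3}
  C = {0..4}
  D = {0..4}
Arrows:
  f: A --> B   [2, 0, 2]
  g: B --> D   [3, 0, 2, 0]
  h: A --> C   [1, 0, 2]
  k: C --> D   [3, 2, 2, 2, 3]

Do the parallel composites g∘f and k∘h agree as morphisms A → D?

Answer: COMMUTES

Derivation:
Along f;g (path 1):
  0 f-->2 g-->2
  1 f-->0 g-->3
  2 f-->2 g-->2
  ⟦path⟧₁ = [2, 3, 2]
Along h;k (path 2):
  0 h-->1 k-->2
  1 h-->0 k-->3
  2 h-->2 k-->2
  ⟦path⟧₂ = [2, 3, 2]
Equal? YES — commutes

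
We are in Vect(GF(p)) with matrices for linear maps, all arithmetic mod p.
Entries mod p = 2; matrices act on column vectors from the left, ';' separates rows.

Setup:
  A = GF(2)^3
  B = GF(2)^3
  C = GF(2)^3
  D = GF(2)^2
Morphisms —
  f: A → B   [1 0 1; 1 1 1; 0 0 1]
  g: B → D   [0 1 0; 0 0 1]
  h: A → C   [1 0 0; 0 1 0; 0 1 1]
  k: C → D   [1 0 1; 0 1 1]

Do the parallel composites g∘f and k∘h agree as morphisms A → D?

Answer: COMMUTES

Trace:
1) trace f;g:
  e0=[1,0,0] f→[1,1,0] g→[1,0]
  e1=[0,1,0] f→[0,1,0] g→[1,0]
  e2=[0,0,1] f→[1,1,1] g→[1,1]
  composite₁ = [1 1 1; 0 0 1]
2) trace h;k:
  e0=[1,0,0] h→[1,0,0] k→[1,0]
  e1=[0,1,0] h→[0,1,1] k→[1,0]
  e2=[0,0,1] h→[0,0,1] k→[1,1]
  composite₂ = [1 1 1; 0 0 1]
Equal? YES — commutes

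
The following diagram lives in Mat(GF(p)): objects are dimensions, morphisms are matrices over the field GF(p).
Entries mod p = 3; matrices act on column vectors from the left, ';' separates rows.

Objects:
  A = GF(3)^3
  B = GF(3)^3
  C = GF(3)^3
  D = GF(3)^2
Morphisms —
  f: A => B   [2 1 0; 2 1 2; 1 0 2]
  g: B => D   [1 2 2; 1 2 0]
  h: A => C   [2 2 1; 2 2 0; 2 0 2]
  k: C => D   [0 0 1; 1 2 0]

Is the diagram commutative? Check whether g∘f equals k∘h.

Along f;g (path 1):
  e0=[1,0,0] f=>[2,2,1] g=>[2,0]
  e1=[0,1,0] f=>[1,1,0] g=>[0,0]
  e2=[0,0,1] f=>[0,2,2] g=>[2,1]
  ⟦path⟧₁ = [2 0 2; 0 0 1]
Along h;k (path 2):
  e0=[1,0,0] h=>[2,2,2] k=>[2,0]
  e1=[0,1,0] h=>[2,2,0] k=>[0,0]
  e2=[0,0,1] h=>[1,0,2] k=>[2,1]
  ⟦path⟧₂ = [2 0 2; 0 0 1]
Equal? equal; square commutes

Answer: COMMUTES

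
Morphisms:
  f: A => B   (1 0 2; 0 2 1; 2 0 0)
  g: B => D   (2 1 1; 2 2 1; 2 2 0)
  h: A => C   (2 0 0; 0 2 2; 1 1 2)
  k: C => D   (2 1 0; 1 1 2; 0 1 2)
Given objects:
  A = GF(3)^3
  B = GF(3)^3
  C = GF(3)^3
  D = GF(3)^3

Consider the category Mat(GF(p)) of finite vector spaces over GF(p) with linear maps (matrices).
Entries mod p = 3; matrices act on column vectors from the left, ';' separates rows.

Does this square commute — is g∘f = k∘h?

Answer: COMMUTES

Derivation:
1) trace f;g:
  e0=⟨1,0,0⟩ f=>⟨1,0,2⟩ g=>⟨1,1,2⟩
  e1=⟨0,1,0⟩ f=>⟨0,2,0⟩ g=>⟨2,1,1⟩
  e2=⟨0,0,1⟩ f=>⟨2,1,0⟩ g=>⟨2,0,0⟩
  composite₁ = (1 2 2; 1 1 0; 2 1 0)
2) trace h;k:
  e0=⟨1,0,0⟩ h=>⟨2,0,1⟩ k=>⟨1,1,2⟩
  e1=⟨0,1,0⟩ h=>⟨0,2,1⟩ k=>⟨2,1,1⟩
  e2=⟨0,0,1⟩ h=>⟨0,2,2⟩ k=>⟨2,0,0⟩
  composite₂ = (1 2 2; 1 1 0; 2 1 0)
Equal? YES — commutes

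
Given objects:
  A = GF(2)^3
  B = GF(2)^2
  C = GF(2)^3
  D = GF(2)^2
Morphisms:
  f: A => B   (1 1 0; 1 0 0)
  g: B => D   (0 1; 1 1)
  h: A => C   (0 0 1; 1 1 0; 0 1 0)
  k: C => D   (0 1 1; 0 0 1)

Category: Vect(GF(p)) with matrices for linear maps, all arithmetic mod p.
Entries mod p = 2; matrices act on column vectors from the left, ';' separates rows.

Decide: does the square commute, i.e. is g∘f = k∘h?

Path 1 = f;g:
  e0=[1,0,0] f=>[1,1] g=>[1,0]
  e1=[0,1,0] f=>[1,0] g=>[0,1]
  e2=[0,0,1] f=>[0,0] g=>[0,0]
  composite₁ = (1 0 0; 0 1 0)
Path 2 = h;k:
  e0=[1,0,0] h=>[0,1,0] k=>[1,0]
  e1=[0,1,0] h=>[0,1,1] k=>[0,1]
  e2=[0,0,1] h=>[1,0,0] k=>[0,0]
  composite₂ = (1 0 0; 0 1 0)
Equal? equal; square commutes

Answer: COMMUTES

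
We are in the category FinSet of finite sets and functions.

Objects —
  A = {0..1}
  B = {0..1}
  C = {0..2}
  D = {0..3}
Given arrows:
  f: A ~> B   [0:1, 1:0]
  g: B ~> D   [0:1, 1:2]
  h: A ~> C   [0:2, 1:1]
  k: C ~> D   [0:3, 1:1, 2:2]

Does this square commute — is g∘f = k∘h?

Answer: COMMUTES

Work:
Along f;g (path 1):
  0 f~>1 g~>2
  1 f~>0 g~>1
  result₁ = [0:2, 1:1]
Along h;k (path 2):
  0 h~>2 k~>2
  1 h~>1 k~>1
  result₂ = [0:2, 1:1]
Equal? same morphism ✓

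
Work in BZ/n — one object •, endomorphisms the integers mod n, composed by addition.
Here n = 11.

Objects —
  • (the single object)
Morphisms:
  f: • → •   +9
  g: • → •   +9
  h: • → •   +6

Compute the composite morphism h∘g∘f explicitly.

Answer: +2

Work:
  0 +9≡9 +9≡7 +6≡2  (mod 11)
result: +2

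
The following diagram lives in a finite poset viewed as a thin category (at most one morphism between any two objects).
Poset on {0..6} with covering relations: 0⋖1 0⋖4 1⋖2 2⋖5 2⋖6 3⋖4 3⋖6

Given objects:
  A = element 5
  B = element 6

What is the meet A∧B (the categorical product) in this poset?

Lower bounds of A=5 and B=6: {0,1,2}
  0 ⊑ 2
  1 ⊑ 2
  2 ⊑ 2
glb = 2

Answer: A∧B = 2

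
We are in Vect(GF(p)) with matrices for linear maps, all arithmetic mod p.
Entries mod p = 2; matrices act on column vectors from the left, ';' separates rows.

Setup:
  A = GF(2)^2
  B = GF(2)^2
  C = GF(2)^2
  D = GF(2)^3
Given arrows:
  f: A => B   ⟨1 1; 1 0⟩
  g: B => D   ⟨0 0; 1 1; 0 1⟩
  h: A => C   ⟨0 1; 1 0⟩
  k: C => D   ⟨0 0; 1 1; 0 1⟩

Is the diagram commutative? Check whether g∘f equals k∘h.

Path 1 = f;g:
  e0=⟨1,0⟩ f=>⟨1,1⟩ g=>⟨0,0,1⟩
  e1=⟨0,1⟩ f=>⟨1,0⟩ g=>⟨0,1,0⟩
  result₁ = ⟨0 0; 0 1; 1 0⟩
Path 2 = h;k:
  e0=⟨1,0⟩ h=>⟨0,1⟩ k=>⟨0,1,1⟩
  e1=⟨0,1⟩ h=>⟨1,0⟩ k=>⟨0,1,0⟩
  result₂ = ⟨0 0; 1 1; 1 0⟩
Equal? differ; not commutative

Answer: DOES NOT COMMUTE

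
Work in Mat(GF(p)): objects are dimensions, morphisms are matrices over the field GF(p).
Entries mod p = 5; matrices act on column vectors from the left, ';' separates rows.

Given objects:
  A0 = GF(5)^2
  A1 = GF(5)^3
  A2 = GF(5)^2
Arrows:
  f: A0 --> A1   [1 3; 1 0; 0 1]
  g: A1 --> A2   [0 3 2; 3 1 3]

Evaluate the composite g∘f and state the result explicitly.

  e0=[1,0] f-->[1,1,0] g-->[3,4]
  e1=[0,1] f-->[3,0,1] g-->[2,2]
result: [3 2; 4 2]

Answer: [3 2; 4 2]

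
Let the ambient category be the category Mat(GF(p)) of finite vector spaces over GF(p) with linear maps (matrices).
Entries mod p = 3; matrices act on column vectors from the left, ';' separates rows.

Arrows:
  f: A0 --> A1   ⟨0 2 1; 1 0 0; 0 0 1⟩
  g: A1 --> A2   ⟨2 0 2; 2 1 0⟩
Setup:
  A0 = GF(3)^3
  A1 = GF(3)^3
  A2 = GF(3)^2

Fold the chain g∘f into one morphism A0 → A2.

  e0=[1,0,0] f-->[0,1,0] g-->[0,1]
  e1=[0,1,0] f-->[2,0,0] g-->[1,1]
  e2=[0,0,1] f-->[1,0,1] g-->[1,2]
⟦path⟧: ⟨0 1 1; 1 1 2⟩

Answer: ⟨0 1 1; 1 1 2⟩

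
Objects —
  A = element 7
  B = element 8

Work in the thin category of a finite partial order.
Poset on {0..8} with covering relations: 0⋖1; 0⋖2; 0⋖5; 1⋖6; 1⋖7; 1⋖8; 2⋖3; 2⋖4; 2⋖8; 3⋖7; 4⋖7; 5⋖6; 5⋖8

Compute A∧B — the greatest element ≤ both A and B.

Lower bounds of A=7 and B=8: {0,1,2}
  maximal lower bounds 1 and 2 are incomparable: neither 1⊑2 nor 2⊑1
→ no greatest lower bound exists

Answer: NO MEET EXISTS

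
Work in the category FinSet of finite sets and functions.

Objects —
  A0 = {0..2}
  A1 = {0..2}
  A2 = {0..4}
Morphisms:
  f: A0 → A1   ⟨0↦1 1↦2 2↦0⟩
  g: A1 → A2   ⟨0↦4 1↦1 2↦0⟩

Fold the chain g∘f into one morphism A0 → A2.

  0 f→1 g→1
  1 f→2 g→0
  2 f→0 g→4
composite: ⟨0↦1 1↦0 2↦4⟩

Answer: ⟨0↦1 1↦0 2↦4⟩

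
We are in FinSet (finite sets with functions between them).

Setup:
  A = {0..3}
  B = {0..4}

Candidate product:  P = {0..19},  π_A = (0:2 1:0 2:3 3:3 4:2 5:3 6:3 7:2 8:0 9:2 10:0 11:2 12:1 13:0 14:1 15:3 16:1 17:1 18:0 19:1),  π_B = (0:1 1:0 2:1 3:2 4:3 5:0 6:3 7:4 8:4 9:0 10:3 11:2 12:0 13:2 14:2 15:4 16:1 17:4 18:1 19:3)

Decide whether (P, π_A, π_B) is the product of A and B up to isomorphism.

|A|·|B| = 4·5 = 20;  |P| = 20
Check the pairing map k ↦ (π_A(k), π_B(k)):
  0 : (2,1)
  1 : (0,0)
  2 : (3,1)
  3 : (3,2)
  4 : (2,3)
  5 : (3,0)
  6 : (3,3)
  7 : (2,4)
  8 : (0,4)
  9 : (2,0)
  10 : (0,3)
  11 : (2,2)
  12 : (1,0)
  13 : (0,2)
  14 : (1,2)
  15 : (3,4)
  16 : (1,1)
  17 : (1,4)
  18 : (0,1)
  19 : (1,3)
distinct pairs in image: 20 / 20 needed
  → bijection onto A×B; projections well-typed.

Answer: VALID PRODUCT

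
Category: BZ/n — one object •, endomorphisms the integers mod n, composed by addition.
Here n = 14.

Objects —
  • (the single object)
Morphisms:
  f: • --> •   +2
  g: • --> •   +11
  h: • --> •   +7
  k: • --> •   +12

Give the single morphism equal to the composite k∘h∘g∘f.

Answer: +4

Trace:
  0 +2≡2 +11≡13 +7≡6 +12≡4  (mod 14)
⟦path⟧: +4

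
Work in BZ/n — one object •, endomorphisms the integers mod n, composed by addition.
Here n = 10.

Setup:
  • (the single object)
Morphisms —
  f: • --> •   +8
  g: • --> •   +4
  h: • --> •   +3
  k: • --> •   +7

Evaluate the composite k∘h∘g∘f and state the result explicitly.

  0 +8≡8 +4≡2 +3≡5 +7≡2  (mod 10)
⟦path⟧: +2

Answer: +2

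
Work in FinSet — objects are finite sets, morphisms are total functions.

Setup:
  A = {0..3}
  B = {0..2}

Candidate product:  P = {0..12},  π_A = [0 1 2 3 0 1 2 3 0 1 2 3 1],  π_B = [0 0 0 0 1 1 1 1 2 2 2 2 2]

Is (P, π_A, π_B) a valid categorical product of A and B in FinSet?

|A|·|B| = 4·3 = 12;  |P| = 13
  → cardinalities differ; no bijection possible.

Answer: NOT A VALID PRODUCT — |P|=13 ≠ |A|·|B|=12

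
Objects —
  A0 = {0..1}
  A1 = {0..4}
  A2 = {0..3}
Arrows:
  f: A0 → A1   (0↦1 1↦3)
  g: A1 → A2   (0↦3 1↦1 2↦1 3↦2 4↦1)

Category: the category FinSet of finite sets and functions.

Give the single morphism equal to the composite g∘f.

  0 f→1 g→1
  1 f→3 g→2
composite: (0↦1 1↦2)

Answer: (0↦1 1↦2)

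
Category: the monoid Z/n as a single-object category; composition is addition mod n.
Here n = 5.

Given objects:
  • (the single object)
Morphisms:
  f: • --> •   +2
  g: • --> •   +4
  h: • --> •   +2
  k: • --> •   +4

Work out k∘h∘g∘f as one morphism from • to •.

  0 +2≡2 +4≡1 +2≡3 +4≡2  (mod 5)
composite: +2

Answer: +2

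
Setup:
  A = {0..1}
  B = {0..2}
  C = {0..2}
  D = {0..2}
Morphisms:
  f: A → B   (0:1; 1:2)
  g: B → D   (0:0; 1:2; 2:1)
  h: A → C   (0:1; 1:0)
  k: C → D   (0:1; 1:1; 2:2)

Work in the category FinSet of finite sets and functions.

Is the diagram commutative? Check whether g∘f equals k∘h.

Along f;g (path 1):
  0 f→1 g→2
  1 f→2 g→1
  result₁ = (0:2; 1:1)
Along h;k (path 2):
  0 h→1 k→1
  1 h→0 k→1
  result₂ = (0:1; 1:1)
Equal? distinct morphisms ✗

Answer: DOES NOT COMMUTE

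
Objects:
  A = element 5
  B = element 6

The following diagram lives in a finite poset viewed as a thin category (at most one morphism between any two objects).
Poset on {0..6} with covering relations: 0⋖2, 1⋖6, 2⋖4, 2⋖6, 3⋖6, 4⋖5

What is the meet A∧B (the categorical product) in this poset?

Answer: A∧B = 2

Work:
Lower bounds of A=5 and B=6: {0,2}
  0 ⊑ 2
  2 ⊑ 2
glb = 2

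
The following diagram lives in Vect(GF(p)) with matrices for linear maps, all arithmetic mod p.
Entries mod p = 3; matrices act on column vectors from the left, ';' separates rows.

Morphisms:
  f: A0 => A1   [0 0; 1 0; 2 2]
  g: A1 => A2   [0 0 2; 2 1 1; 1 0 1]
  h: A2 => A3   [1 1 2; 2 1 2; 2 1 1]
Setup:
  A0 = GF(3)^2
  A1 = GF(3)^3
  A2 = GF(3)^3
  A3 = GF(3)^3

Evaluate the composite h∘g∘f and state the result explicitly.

Answer: [2 1; 0 2; 1 0]

Work:
  e0=(1,0) f=>(0,1,2) g=>(1,0,2) h=>(2,0,1)
  e1=(0,1) f=>(0,0,2) g=>(1,2,2) h=>(1,2,0)
result: [2 1; 0 2; 1 0]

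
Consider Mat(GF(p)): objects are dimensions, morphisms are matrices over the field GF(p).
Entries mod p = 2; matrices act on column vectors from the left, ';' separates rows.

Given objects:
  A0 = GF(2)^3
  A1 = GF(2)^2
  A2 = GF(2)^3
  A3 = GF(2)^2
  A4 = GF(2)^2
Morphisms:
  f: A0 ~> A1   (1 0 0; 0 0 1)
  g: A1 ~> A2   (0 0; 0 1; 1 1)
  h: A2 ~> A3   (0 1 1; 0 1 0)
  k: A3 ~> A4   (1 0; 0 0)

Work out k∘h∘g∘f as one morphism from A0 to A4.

  e0=[1,0,0] f~>[1,0] g~>[0,0,1] h~>[1,0] k~>[1,0]
  e1=[0,1,0] f~>[0,0] g~>[0,0,0] h~>[0,0] k~>[0,0]
  e2=[0,0,1] f~>[0,1] g~>[0,1,1] h~>[0,1] k~>[0,0]
result: (1 0 0; 0 0 0)

Answer: (1 0 0; 0 0 0)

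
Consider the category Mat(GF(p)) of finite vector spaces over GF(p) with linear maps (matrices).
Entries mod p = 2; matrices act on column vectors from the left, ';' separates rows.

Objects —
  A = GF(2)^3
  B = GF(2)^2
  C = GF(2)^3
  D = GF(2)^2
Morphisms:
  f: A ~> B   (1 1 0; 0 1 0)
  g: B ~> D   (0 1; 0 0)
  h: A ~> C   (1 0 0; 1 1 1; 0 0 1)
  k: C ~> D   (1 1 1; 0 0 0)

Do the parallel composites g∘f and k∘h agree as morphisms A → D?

Answer: COMMUTES

Trace:
Path 1 = f;g:
  e0=⟨1,0,0⟩ f~>⟨1,0⟩ g~>⟨0,0⟩
  e1=⟨0,1,0⟩ f~>⟨1,1⟩ g~>⟨1,0⟩
  e2=⟨0,0,1⟩ f~>⟨0,0⟩ g~>⟨0,0⟩
  composite₁ = (0 1 0; 0 0 0)
Path 2 = h;k:
  e0=⟨1,0,0⟩ h~>⟨1,1,0⟩ k~>⟨0,0⟩
  e1=⟨0,1,0⟩ h~>⟨0,1,0⟩ k~>⟨1,0⟩
  e2=⟨0,0,1⟩ h~>⟨0,1,1⟩ k~>⟨0,0⟩
  composite₂ = (0 1 0; 0 0 0)
Equal? YES — commutes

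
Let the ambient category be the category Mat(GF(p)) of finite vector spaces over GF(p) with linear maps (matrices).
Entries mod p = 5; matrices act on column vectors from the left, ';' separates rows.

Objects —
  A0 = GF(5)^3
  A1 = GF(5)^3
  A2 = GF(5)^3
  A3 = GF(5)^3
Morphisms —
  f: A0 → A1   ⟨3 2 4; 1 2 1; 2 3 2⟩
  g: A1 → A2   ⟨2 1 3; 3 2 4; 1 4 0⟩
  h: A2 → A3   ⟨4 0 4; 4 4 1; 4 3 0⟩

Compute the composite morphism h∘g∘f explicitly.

Answer: ⟨0 0 2; 0 3 1; 4 1 1⟩

Work:
  e0=(1,0,0) f→(3,1,2) g→(3,4,2) h→(0,0,4)
  e1=(0,1,0) f→(2,2,3) g→(0,2,0) h→(0,3,1)
  e2=(0,0,1) f→(4,1,2) g→(0,2,3) h→(2,1,1)
⟦path⟧: ⟨0 0 2; 0 3 1; 4 1 1⟩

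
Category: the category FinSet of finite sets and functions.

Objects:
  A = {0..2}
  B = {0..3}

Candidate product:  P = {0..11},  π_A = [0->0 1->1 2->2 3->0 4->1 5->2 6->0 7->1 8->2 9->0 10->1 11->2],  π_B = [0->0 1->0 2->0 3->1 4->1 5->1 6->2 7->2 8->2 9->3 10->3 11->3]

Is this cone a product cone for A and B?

Answer: VALID PRODUCT

Derivation:
|A|·|B| = 3·4 = 12;  |P| = 12
Check the pairing map k ↦ (π_A(k), π_B(k)):
  0 -> (0,0)
  1 -> (1,0)
  2 -> (2,0)
  3 -> (0,1)
  4 -> (1,1)
  5 -> (2,1)
  6 -> (0,2)
  7 -> (1,2)
  8 -> (2,2)
  9 -> (0,3)
  10 -> (1,3)
  11 -> (2,3)
distinct pairs in image: 12 / 12 needed
  → bijection onto A×B; projections well-typed.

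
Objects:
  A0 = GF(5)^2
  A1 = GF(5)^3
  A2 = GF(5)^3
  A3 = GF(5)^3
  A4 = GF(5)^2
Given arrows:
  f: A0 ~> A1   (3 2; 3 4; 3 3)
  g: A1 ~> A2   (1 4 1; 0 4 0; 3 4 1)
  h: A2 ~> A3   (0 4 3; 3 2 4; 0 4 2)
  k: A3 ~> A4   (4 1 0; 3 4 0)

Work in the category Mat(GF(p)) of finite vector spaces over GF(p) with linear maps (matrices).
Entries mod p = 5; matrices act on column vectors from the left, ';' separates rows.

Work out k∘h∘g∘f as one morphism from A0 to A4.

  e0=⟨1,0⟩ f~>⟨3,3,3⟩ g~>⟨3,2,4⟩ h~>⟨0,4,1⟩ k~>⟨4,1⟩
  e1=⟨0,1⟩ f~>⟨2,4,3⟩ g~>⟨1,1,0⟩ h~>⟨4,0,4⟩ k~>⟨1,2⟩
composite: (4 1; 1 2)

Answer: (4 1; 1 2)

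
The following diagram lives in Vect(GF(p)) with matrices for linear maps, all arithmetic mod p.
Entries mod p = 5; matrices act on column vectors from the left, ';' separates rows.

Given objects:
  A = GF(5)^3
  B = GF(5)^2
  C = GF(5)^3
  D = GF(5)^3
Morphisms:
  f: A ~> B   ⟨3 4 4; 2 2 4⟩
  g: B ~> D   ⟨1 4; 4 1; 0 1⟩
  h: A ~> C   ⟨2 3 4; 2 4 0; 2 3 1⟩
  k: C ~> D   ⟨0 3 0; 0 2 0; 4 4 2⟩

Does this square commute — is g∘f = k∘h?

1) trace f;g:
  e0=[1,0,0] f~>[3,2] g~>[1,4,2]
  e1=[0,1,0] f~>[4,2] g~>[2,3,2]
  e2=[0,0,1] f~>[4,4] g~>[0,0,4]
  ⟦path⟧₁ = ⟨1 2 0; 4 3 0; 2 2 4⟩
2) trace h;k:
  e0=[1,0,0] h~>[2,2,2] k~>[1,4,0]
  e1=[0,1,0] h~>[3,4,3] k~>[2,3,4]
  e2=[0,0,1] h~>[4,0,1] k~>[0,0,3]
  ⟦path⟧₂ = ⟨1 2 0; 4 3 0; 0 4 3⟩
Equal? NO — does not commute

Answer: DOES NOT COMMUTE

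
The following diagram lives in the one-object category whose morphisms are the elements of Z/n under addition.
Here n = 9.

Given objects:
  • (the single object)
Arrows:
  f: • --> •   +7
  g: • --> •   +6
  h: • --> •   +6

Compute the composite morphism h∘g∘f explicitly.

  0 +7≡7 +6≡4 +6≡1  (mod 9)
⟦path⟧: +1

Answer: +1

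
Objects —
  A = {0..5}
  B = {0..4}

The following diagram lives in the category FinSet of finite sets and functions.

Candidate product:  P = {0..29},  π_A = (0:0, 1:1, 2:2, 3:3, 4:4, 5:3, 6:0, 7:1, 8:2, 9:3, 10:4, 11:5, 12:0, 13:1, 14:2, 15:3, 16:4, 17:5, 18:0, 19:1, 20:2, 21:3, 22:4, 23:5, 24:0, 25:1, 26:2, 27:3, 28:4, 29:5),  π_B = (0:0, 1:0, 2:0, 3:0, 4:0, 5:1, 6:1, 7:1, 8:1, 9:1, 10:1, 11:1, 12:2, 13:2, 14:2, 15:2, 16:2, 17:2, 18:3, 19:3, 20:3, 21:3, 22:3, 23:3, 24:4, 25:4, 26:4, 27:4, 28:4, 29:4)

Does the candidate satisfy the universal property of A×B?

Answer: NOT A VALID PRODUCT — duplicate pair at indices 9,5

Trace:
|A|·|B| = 6·5 = 30;  |P| = 30
Check the pairing map k ↦ (π_A(k), π_B(k)):
  0 : (0,0)
  1 : (1,0)
  2 : (2,0)
  3 : (3,0)
  4 : (4,0)
  5 : (3,1)
  6 : (0,1)
  7 : (1,1)
  8 : (2,1)
  9 : (3,1)  ✗ repeats pair of k=5
  10 : (4,1)
  11 : (5,1)
  12 : (0,2)
  13 : (1,2)
  14 : (2,2)
  15 : (3,2)
  16 : (4,2)
  17 : (5,2)
  18 : (0,3)
  19 : (1,3)
  20 : (2,3)
  21 : (3,3)
  22 : (4,3)
  23 : (5,3)
  24 : (0,4)
  25 : (1,4)
  26 : (2,4)
  27 : (3,4)
  28 : (4,4)
  29 : (5,4)
distinct pairs in image: 29 / 30 needed
  → (3,1) hit at k=5 and k=9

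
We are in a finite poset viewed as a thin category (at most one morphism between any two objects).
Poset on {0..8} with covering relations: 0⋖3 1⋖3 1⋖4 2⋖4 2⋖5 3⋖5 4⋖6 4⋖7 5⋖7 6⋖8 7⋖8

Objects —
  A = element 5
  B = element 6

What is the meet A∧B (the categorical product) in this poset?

Common predecessors of 5,6: {1,2}
  maximal lower bounds 1 and 2 are incomparable: neither 1<=2 nor 2<=1
→ no greatest lower bound exists

Answer: NO MEET EXISTS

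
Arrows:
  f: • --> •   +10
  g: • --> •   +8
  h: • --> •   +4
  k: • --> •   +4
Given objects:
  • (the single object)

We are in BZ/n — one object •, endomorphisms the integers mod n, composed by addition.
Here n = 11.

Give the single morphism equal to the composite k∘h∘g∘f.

  0 +10≡10 +8≡7 +4≡0 +4≡4  (mod 11)
⟦path⟧: +4

Answer: +4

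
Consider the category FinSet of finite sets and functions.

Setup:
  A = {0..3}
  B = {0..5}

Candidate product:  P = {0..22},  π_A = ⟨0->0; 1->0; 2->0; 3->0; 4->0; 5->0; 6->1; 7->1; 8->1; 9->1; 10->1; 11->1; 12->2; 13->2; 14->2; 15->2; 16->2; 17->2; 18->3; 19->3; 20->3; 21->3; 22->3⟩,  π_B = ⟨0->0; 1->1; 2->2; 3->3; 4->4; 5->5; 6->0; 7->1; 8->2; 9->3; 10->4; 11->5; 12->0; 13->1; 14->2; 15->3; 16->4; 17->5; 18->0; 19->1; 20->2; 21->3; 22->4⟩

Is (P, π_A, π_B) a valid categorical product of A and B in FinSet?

|A|·|B| = 4·6 = 24;  |P| = 23
  → cardinalities differ; no bijection possible.

Answer: NOT A VALID PRODUCT — |P|=23 ≠ |A|·|B|=24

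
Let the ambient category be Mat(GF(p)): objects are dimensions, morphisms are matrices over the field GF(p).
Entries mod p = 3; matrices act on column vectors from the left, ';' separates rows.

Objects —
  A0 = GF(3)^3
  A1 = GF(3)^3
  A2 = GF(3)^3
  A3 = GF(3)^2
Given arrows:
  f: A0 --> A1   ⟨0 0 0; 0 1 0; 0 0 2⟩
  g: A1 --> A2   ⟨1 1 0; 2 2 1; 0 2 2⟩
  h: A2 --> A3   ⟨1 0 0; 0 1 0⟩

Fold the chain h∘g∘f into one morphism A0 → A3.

Answer: ⟨0 1 0; 0 2 2⟩

Work:
  e0=(1,0,0) f-->(0,0,0) g-->(0,0,0) h-->(0,0)
  e1=(0,1,0) f-->(0,1,0) g-->(1,2,2) h-->(1,2)
  e2=(0,0,1) f-->(0,0,2) g-->(0,2,1) h-->(0,2)
⟦path⟧: ⟨0 1 0; 0 2 2⟩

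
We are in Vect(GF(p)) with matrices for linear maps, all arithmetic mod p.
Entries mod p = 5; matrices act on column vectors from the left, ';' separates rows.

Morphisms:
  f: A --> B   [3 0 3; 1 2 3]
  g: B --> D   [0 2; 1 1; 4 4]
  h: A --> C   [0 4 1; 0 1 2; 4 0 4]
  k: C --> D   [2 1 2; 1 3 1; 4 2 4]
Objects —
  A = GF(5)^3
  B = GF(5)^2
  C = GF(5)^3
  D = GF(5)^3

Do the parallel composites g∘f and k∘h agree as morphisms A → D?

Answer: DOES NOT COMMUTE

Derivation:
Path 1 = f;g:
  e0=(1,0,0) f-->(3,1) g-->(2,4,1)
  e1=(0,1,0) f-->(0,2) g-->(4,2,3)
  e2=(0,0,1) f-->(3,3) g-->(1,1,4)
  ⟦path⟧₁ = [2 4 1; 4 2 1; 1 3 4]
Path 2 = h;k:
  e0=(1,0,0) h-->(0,0,4) k-->(3,4,1)
  e1=(0,1,0) h-->(4,1,0) k-->(4,2,3)
  e2=(0,0,1) h-->(1,2,4) k-->(2,1,4)
  ⟦path⟧₂ = [3 4 2; 4 2 1; 1 3 4]
Equal? differ; not commutative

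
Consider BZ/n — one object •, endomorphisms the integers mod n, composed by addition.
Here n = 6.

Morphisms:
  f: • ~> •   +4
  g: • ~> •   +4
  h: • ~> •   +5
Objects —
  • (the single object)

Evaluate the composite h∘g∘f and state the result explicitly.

Answer: +1

Work:
  0 +4≡4 +4≡2 +5≡1  (mod 6)
⟦path⟧: +1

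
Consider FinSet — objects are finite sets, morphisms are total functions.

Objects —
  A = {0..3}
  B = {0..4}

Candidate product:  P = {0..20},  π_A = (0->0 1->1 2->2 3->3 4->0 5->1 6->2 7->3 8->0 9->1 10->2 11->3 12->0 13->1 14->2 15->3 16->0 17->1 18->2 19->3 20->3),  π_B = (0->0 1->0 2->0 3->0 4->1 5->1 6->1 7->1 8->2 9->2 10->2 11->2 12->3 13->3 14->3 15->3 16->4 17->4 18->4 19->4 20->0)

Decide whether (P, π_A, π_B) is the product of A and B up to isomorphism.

|A|·|B| = 4·5 = 20;  |P| = 21
  → cardinalities differ; no bijection possible.

Answer: NOT A VALID PRODUCT — |P|=21 ≠ |A|·|B|=20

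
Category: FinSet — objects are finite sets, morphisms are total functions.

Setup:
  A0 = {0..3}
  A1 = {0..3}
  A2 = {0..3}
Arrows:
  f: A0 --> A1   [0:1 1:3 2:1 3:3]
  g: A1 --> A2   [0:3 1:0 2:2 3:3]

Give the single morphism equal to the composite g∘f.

  0 f-->1 g-->0
  1 f-->3 g-->3
  2 f-->1 g-->0
  3 f-->3 g-->3
composite: [0:0 1:3 2:0 3:3]

Answer: [0:0 1:3 2:0 3:3]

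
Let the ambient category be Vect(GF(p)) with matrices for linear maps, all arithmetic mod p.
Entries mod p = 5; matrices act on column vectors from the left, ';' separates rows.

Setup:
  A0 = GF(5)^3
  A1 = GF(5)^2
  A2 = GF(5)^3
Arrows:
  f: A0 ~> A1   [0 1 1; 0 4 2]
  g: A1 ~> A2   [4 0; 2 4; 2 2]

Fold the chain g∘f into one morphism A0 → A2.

  e0=[1,0,0] f~>[0,0] g~>[0,0,0]
  e1=[0,1,0] f~>[1,4] g~>[4,3,0]
  e2=[0,0,1] f~>[1,2] g~>[4,0,1]
composite: [0 4 4; 0 3 0; 0 0 1]

Answer: [0 4 4; 0 3 0; 0 0 1]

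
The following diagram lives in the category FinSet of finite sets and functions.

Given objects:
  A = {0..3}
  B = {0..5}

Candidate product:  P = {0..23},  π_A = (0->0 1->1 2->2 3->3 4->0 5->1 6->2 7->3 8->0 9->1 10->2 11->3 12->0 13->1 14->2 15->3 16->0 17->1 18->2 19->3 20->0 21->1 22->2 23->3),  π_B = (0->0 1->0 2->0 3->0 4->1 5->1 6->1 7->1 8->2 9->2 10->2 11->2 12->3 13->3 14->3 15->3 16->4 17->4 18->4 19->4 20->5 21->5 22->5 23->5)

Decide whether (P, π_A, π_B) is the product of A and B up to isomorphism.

Answer: VALID PRODUCT

Trace:
|A|·|B| = 4·6 = 24;  |P| = 24
Check the pairing map k ↦ (π_A(k), π_B(k)):
  0 -> (0,0)
  1 -> (1,0)
  2 -> (2,0)
  3 -> (3,0)
  4 -> (0,1)
  5 -> (1,1)
  6 -> (2,1)
  7 -> (3,1)
  8 -> (0,2)
  9 -> (1,2)
  10 -> (2,2)
  11 -> (3,2)
  12 -> (0,3)
  13 -> (1,3)
  14 -> (2,3)
  15 -> (3,3)
  16 -> (0,4)
  17 -> (1,4)
  18 -> (2,4)
  19 -> (3,4)
  20 -> (0,5)
  21 -> (1,5)
  22 -> (2,5)
  23 -> (3,5)
distinct pairs in image: 24 / 24 needed
  → bijection onto A×B; projections well-typed.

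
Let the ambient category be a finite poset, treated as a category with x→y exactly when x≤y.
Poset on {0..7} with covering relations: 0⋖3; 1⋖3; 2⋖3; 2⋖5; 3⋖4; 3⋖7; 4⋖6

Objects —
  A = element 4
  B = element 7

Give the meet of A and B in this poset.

Common predecessors of 4,7: {0,1,2,3}
  0 ⊑ 3
  1 ⊑ 3
  2 ⊑ 3
  3 ⊑ 3
glb = 3

Answer: A∧B = 3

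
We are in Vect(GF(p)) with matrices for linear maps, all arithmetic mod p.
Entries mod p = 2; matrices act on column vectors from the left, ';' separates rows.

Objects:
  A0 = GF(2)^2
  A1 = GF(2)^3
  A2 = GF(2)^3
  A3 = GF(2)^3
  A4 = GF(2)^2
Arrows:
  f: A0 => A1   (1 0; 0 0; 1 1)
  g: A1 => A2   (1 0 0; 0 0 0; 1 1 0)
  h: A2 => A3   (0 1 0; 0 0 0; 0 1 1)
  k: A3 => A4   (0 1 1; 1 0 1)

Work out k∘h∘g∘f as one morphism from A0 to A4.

Answer: (1 0; 1 0)

Trace:
  e0=⟨1,0⟩ f=>⟨1,0,1⟩ g=>⟨1,0,1⟩ h=>⟨0,0,1⟩ k=>⟨1,1⟩
  e1=⟨0,1⟩ f=>⟨0,0,1⟩ g=>⟨0,0,0⟩ h=>⟨0,0,0⟩ k=>⟨0,0⟩
⟦path⟧: (1 0; 1 0)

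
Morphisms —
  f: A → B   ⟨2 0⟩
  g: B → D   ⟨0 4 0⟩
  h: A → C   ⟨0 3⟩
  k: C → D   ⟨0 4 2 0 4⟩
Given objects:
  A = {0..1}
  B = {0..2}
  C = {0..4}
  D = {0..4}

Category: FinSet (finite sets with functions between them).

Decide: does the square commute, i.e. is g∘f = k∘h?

Answer: COMMUTES

Trace:
1) trace f;g:
  0 f→2 g→0
  1 f→0 g→0
  result₁ = ⟨0 0⟩
2) trace h;k:
  0 h→0 k→0
  1 h→3 k→0
  result₂ = ⟨0 0⟩
Equal? equal; square commutes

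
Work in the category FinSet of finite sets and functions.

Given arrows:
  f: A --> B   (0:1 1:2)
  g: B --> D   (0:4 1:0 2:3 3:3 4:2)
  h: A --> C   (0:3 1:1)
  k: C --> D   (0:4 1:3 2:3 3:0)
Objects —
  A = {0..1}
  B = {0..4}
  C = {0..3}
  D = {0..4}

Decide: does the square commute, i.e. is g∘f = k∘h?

Answer: COMMUTES

Work:
1) trace f;g:
  0 f-->1 g-->0
  1 f-->2 g-->3
  ⟦path⟧₁ = (0:0 1:3)
2) trace h;k:
  0 h-->3 k-->0
  1 h-->1 k-->3
  ⟦path⟧₂ = (0:0 1:3)
Equal? equal; square commutes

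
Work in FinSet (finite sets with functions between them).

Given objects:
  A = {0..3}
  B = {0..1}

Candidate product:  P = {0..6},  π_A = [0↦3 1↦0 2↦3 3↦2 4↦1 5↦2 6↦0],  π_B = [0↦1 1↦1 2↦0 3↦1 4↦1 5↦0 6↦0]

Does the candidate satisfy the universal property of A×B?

|A|·|B| = 4·2 = 8;  |P| = 7
  → cardinalities differ; no bijection possible.

Answer: NOT A VALID PRODUCT — |P|=7 ≠ |A|·|B|=8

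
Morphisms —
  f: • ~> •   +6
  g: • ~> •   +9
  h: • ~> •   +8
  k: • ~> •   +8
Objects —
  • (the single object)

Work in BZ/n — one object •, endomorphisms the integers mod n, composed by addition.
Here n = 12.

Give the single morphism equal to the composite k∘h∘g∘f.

Answer: +7

Derivation:
  0 +6≡6 +9≡3 +8≡11 +8≡7  (mod 12)
result: +7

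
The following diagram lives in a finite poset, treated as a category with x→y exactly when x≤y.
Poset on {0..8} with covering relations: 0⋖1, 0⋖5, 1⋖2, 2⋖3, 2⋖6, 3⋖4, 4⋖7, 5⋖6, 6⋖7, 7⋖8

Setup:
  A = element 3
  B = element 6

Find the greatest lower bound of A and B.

Common predecessors of 3,6: {0,1,2}
  0 ⊑ 2
  1 ⊑ 2
  2 ⊑ 2
glb = 2

Answer: A∧B = 2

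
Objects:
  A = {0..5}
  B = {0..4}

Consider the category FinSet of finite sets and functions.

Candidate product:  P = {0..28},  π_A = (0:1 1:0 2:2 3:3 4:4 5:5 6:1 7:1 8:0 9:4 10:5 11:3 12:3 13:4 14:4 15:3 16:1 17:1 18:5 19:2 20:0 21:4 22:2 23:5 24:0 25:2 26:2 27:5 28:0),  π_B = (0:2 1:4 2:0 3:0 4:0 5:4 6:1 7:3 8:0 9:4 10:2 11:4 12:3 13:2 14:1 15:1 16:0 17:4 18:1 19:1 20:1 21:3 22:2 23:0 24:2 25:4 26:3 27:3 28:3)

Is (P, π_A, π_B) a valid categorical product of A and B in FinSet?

Answer: NOT A VALID PRODUCT — |P|=29 ≠ |A|·|B|=30

Derivation:
|A|·|B| = 6·5 = 30;  |P| = 29
  → cardinalities differ; no bijection possible.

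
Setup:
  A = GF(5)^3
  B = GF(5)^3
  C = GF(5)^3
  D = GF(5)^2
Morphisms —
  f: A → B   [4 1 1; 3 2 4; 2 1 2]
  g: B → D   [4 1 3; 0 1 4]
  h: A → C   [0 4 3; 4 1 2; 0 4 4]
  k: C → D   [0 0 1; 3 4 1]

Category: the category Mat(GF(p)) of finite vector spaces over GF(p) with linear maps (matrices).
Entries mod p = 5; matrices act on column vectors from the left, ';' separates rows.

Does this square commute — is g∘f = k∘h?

Along f;g (path 1):
  e0=[1,0,0] f→[4,3,2] g→[0,1]
  e1=[0,1,0] f→[1,2,1] g→[4,1]
  e2=[0,0,1] f→[1,4,2] g→[4,2]
  result₁ = [0 4 4; 1 1 2]
Along h;k (path 2):
  e0=[1,0,0] h→[0,4,0] k→[0,1]
  e1=[0,1,0] h→[4,1,4] k→[4,0]
  e2=[0,0,1] h→[3,2,4] k→[4,1]
  result₂ = [0 4 4; 1 0 1]
Equal? distinct morphisms ✗

Answer: DOES NOT COMMUTE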